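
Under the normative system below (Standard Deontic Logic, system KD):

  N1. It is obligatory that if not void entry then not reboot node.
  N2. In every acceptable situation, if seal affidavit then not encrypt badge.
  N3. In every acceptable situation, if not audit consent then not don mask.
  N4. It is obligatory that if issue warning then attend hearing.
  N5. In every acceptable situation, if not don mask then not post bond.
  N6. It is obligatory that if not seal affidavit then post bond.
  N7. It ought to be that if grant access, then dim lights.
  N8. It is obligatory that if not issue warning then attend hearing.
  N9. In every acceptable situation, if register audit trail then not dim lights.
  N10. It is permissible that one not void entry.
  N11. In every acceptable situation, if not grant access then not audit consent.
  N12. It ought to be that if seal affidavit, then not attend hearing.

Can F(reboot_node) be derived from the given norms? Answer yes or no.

No

Premise 1 is O(¬void_entry → ¬reboot_node), but O(¬void_entry) is not derivable from the premises (the permission P(¬void_entry) asserts only ¬O(void_entry), not O(¬void_entry)), so it does not yield O(¬reboot_node).
No other premise forces O(¬reboot_node). An ideal world satisfying every premise can still have reboot_node true, so F(reboot_node) is not derivable.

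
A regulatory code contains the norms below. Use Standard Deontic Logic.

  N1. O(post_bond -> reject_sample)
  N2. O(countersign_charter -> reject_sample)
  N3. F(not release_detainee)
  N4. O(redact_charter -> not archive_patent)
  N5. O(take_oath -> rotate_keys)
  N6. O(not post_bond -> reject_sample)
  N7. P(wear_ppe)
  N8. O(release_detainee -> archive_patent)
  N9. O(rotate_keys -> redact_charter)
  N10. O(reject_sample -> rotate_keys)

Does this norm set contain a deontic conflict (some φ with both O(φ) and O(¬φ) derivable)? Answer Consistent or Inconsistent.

By case analysis on post_bond: premise 1 gives O(post_bond -> reject_sample) and premise 6 gives O(not post_bond -> reject_sample), so O(reject_sample) either way.
From O(reject_sample) and premise 10, O(reject_sample -> rotate_keys), we obtain O(rotate_keys).
Applying K to premise 9 (O(rotate_keys -> redact_charter)) and O(rotate_keys) yields O(redact_charter).
From O(redact_charter) and premise 4, O(redact_charter -> not archive_patent), we obtain O(not archive_patent).
Premise 8, O(release_detainee -> archive_patent), contraposes to O(not archive_patent -> not release_detainee); with O(not archive_patent) we get O(not release_detainee).
However, F(not release_detainee) at premise 3 amounts to O(release_detainee).
We now have both O(not release_detainee) and O(release_detainee) — release_detainee is simultaneously obligatory and forbidden, violating the D-axiom.

Inconsistent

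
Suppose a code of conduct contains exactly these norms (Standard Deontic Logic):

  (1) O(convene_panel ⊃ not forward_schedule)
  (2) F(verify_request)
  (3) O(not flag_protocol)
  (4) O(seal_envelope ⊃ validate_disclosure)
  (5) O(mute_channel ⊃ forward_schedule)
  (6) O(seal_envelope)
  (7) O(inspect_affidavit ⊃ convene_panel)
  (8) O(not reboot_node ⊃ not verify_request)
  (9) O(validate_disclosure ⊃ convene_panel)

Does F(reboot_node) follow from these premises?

Premise 8 is O(not reboot_node ⊃ not verify_request); even if O(not verify_request) held, inferring O(not reboot_node) would be affirming the consequent — invalid.
No other premise forces O(not reboot_node). An ideal world satisfying every premise can still have reboot_node true, so F(reboot_node) is not derivable.

No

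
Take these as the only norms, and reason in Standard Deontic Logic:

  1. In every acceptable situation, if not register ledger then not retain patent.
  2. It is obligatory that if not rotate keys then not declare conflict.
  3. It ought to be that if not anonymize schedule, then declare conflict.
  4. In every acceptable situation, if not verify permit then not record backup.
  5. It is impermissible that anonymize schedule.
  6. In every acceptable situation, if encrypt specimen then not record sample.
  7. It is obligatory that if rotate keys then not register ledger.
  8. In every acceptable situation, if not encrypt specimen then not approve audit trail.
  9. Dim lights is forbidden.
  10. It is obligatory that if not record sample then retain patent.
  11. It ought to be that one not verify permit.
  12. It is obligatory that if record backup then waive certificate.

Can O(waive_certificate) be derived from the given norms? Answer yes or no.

Premise 12 is O(record_backup → waive_certificate), but O(record_backup) is not derivable from the premises, so it does not yield O(waive_certificate).
No other premise forces O(waive_certificate). An ideal world satisfying every premise can still have waive_certificate false, so O(waive_certificate) is not derivable.

No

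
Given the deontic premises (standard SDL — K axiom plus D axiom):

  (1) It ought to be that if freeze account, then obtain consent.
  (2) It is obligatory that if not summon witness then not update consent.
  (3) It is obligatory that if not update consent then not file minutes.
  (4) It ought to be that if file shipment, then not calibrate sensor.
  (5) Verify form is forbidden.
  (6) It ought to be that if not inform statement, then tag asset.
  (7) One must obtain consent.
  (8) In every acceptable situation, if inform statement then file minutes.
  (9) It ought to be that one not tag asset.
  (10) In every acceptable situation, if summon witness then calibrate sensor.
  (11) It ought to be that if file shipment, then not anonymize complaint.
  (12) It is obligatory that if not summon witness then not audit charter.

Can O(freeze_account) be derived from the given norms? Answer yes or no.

Premise 1 is O(freeze_account → obtain_consent); even if O(obtain_consent) held, inferring O(freeze_account) would be affirming the consequent — invalid.
No other premise forces O(freeze_account). An ideal world satisfying every premise can still have freeze_account false, so O(freeze_account) is not derivable.

No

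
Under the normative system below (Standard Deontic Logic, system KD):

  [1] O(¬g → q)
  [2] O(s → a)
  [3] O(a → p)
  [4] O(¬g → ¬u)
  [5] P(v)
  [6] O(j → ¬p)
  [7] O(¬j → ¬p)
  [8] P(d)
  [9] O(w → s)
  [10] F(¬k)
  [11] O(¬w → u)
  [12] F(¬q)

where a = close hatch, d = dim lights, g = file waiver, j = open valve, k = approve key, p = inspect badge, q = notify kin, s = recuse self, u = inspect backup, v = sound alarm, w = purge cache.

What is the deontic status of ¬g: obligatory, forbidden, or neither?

Premises 6 and 7 cover both cases: O(j → ¬p) and O(¬j → ¬p). Since j ∨ ¬j is a tautology, O(¬p) follows.
The contrapositive of premise 3 (O(a → p)) is O(¬p → ¬a), and O(¬p) is already established, so O(¬a).
Premise 2, O(s → a), contraposes to O(¬a → ¬s); with O(¬a) we get O(¬s).
Premise 9 is O(w → s); contrapositively O(¬s → ¬w). Since O(¬s) holds, K gives O(¬w).
Applying K to premise 11 (O(¬w → u)) and O(¬w) yields O(u).
The contrapositive of premise 4 (O(¬g → ¬u)) is O(u → g), and O(u) is already established, so O(g).
Premises 1, 5, 8, 10, 12 do not contribute to this derivation.
Thus O(g), which is F(¬g): ¬g is forbidden.

Forbidden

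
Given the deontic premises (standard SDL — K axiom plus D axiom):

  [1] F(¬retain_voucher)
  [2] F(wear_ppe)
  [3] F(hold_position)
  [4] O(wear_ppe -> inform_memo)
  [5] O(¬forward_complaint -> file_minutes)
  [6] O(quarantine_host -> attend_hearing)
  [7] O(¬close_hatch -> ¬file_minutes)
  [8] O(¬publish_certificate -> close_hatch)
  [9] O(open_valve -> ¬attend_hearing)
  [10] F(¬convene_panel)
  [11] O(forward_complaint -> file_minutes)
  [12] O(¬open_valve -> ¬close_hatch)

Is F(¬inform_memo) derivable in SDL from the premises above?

No

Premise 4 is O(wear_ppe -> inform_memo), but O(wear_ppe) is not derivable from the premises, so it does not yield O(inform_memo).
No other premise forces O(inform_memo). An ideal world satisfying every premise can still have ¬inform_memo true, so F(¬inform_memo) is not derivable.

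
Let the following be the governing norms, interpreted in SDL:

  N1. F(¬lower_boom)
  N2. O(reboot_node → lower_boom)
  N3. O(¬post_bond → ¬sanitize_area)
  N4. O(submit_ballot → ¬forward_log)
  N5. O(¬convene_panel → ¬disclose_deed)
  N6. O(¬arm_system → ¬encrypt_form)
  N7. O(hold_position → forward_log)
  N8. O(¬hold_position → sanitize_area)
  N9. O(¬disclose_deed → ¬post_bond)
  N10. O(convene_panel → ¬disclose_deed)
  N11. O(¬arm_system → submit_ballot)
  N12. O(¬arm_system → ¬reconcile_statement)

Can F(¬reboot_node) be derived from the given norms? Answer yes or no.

Premise 2 is O(reboot_node → lower_boom); even if O(lower_boom) held, inferring O(reboot_node) would be affirming the consequent — invalid.
No other premise forces O(reboot_node). An ideal world satisfying every premise can still have ¬reboot_node true, so F(¬reboot_node) is not derivable.

No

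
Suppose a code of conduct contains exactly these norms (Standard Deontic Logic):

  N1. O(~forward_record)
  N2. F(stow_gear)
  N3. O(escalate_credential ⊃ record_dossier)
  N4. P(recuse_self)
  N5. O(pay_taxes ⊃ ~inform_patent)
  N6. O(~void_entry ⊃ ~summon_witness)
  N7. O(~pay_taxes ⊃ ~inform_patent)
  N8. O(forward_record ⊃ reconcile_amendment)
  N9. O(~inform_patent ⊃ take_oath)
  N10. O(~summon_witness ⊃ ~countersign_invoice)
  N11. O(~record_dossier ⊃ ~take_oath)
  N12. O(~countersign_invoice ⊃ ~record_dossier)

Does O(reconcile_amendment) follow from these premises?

Premise 8 is O(forward_record ⊃ reconcile_amendment), but O(forward_record) is not derivable from the premises, so it does not yield O(reconcile_amendment).
No other premise forces O(reconcile_amendment). An ideal world satisfying every premise can still have reconcile_amendment false, so O(reconcile_amendment) is not derivable.

No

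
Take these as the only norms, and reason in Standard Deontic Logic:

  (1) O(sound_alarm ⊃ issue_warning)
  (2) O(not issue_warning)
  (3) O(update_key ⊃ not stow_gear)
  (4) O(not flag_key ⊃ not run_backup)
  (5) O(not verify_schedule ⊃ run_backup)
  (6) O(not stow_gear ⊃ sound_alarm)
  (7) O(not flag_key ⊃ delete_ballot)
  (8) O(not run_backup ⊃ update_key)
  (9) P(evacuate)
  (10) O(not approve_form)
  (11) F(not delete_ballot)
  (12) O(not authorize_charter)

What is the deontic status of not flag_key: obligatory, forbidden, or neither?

Premise 2 states O(not issue_warning) outright.
Premise 1, O(sound_alarm ⊃ issue_warning), contraposes to O(not issue_warning ⊃ not sound_alarm); with O(not issue_warning) we get O(not sound_alarm).
Premise 6 is O(not stow_gear ⊃ sound_alarm); contrapositively O(not sound_alarm ⊃ stow_gear). Since O(not sound_alarm) holds, K gives O(stow_gear).
The contrapositive of premise 3 (O(update_key ⊃ not stow_gear)) is O(stow_gear ⊃ not update_key), and O(stow_gear) is already established, so O(not update_key).
Premise 8, O(not run_backup ⊃ update_key), contraposes to O(not update_key ⊃ run_backup); with O(not update_key) we get O(run_backup).
Premise 4, O(not flag_key ⊃ not run_backup), contraposes to O(run_backup ⊃ flag_key); with O(run_backup) we get O(flag_key).
Premises 5, 7, 9, 10, 11, 12 do not contribute to this derivation.
Thus O(flag_key), which is F(not flag_key): not flag_key is forbidden.

Forbidden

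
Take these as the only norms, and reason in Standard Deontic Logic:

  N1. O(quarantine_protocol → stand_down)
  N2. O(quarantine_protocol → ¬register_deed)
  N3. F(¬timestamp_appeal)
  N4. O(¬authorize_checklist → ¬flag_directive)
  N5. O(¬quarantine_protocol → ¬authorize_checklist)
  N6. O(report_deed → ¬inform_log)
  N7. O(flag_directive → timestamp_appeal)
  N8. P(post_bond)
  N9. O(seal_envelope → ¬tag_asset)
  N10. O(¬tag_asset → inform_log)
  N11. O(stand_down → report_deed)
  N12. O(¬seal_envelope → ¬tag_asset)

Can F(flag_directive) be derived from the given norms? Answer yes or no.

Premises 9 and 12 cover both cases: O(seal_envelope → ¬tag_asset) and O(¬seal_envelope → ¬tag_asset). Since seal_envelope ∨ ¬seal_envelope is a tautology, O(¬tag_asset) follows.
Premise 10 is O(¬tag_asset → inform_log); since O(¬tag_asset), deontic closure gives O(inform_log).
Premise 6 is O(report_deed → ¬inform_log); contrapositively O(inform_log → ¬report_deed). Since O(inform_log) holds, K gives O(¬report_deed).
Premise 11, O(stand_down → report_deed), contraposes to O(¬report_deed → ¬stand_down); with O(¬report_deed) we get O(¬stand_down).
Premise 1, O(quarantine_protocol → stand_down), contraposes to O(¬stand_down → ¬quarantine_protocol); with O(¬stand_down) we get O(¬quarantine_protocol).
Premise 5 is O(¬quarantine_protocol → ¬authorize_checklist); since O(¬quarantine_protocol), deontic closure gives O(¬authorize_checklist).
Premise 4 is O(¬authorize_checklist → ¬flag_directive); since O(¬authorize_checklist), deontic closure gives O(¬flag_directive).
Premises 2, 3, 7, 8 do not contribute to this derivation.
So O(¬flag_directive) holds, i.e. F(flag_directive). The claim follows.

Yes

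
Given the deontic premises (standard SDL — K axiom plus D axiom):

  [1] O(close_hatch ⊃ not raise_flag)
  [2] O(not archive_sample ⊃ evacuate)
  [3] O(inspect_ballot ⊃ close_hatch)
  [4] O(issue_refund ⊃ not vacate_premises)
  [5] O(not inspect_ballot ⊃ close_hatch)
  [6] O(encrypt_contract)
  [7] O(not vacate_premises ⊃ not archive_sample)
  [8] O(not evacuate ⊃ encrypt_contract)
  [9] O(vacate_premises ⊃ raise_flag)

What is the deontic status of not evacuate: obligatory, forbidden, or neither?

Forbidden

Premises 3 and 5 are O(inspect_ballot ⊃ close_hatch) and O(not inspect_ballot ⊃ close_hatch); every ideal world satisfies inspect_ballot or not inspect_ballot, so in either case close_hatch holds — hence O(close_hatch).
From O(close_hatch) and premise 1, O(close_hatch ⊃ not raise_flag), we obtain O(not raise_flag).
Premise 9, O(vacate_premises ⊃ raise_flag), contraposes to O(not raise_flag ⊃ not vacate_premises); with O(not raise_flag) we get O(not vacate_premises).
With premise 7, O(not vacate_premises ⊃ not archive_sample), the K-axiom yields O(not archive_sample).
Applying K to premise 2 (O(not archive_sample ⊃ evacuate)) and O(not archive_sample) yields O(evacuate).
Premises 4, 6, 8 do not contribute to this derivation.
Thus O(evacuate), which is F(not evacuate): not evacuate is forbidden.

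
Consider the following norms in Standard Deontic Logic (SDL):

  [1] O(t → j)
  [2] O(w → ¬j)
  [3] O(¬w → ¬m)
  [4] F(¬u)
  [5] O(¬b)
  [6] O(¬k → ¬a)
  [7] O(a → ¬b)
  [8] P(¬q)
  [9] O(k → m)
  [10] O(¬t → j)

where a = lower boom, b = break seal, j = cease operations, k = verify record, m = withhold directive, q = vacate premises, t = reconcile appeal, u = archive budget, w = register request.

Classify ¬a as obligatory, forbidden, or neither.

Obligatory

By case analysis on ¬t: premise 10 gives O(¬t → j) and premise 1 gives O(t → j), so O(j) either way.
Premise 2, O(w → ¬j), contraposes to O(j → ¬w); with O(j) we get O(¬w).
From O(¬w) and premise 3, O(¬w → ¬m), we obtain O(¬m).
The contrapositive of premise 9 (O(k → m)) is O(¬m → ¬k), and O(¬m) is already established, so O(¬k).
Premise 6 is O(¬k → ¬a); since O(¬k), deontic closure gives O(¬a).
Premises 4, 5, 7, 8 do not contribute to this derivation.
Hence ¬a is obligatory.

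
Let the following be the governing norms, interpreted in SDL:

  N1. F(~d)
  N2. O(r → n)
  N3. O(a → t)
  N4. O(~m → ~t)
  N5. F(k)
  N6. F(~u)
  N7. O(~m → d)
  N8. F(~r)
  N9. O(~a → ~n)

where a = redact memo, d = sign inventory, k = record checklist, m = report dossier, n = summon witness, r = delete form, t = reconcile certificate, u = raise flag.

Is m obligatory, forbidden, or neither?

Premise 8 is F(~r), i.e. O(r).
With premise 2, O(r → n), the K-axiom yields O(n).
Premise 9, O(~a → ~n), contraposes to O(n → a); with O(n) we get O(a).
With premise 3, O(a → t), the K-axiom yields O(t).
Premise 4, O(~m → ~t), contraposes to O(t → m); with O(t) we get O(m).
Premises 1, 5, 6, 7 do not contribute to this derivation.
Hence m is obligatory.

Obligatory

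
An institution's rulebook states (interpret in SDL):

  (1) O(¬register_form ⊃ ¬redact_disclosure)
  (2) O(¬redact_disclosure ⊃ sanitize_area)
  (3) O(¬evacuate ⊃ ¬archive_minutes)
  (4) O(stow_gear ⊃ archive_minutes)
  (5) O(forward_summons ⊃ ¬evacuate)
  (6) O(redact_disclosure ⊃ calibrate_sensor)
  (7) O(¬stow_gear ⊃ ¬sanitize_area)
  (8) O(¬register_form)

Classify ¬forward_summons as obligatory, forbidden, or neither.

From premise 8 we have O(¬register_form).
Applying K to premise 1 (O(¬register_form ⊃ ¬redact_disclosure)) and O(¬register_form) yields O(¬redact_disclosure).
Applying K to premise 2 (O(¬redact_disclosure ⊃ sanitize_area)) and O(¬redact_disclosure) yields O(sanitize_area).
Premise 7 is O(¬stow_gear ⊃ ¬sanitize_area); contrapositively O(sanitize_area ⊃ stow_gear). Since O(sanitize_area) holds, K gives O(stow_gear).
Applying K to premise 4 (O(stow_gear ⊃ archive_minutes)) and O(stow_gear) yields O(archive_minutes).
Premise 3 is O(¬evacuate ⊃ ¬archive_minutes); contrapositively O(archive_minutes ⊃ evacuate). Since O(archive_minutes) holds, K gives O(evacuate).
The contrapositive of premise 5 (O(forward_summons ⊃ ¬evacuate)) is O(evacuate ⊃ ¬forward_summons), and O(evacuate) is already established, so O(¬forward_summons).
Premise 6 does not contribute to this derivation.
Hence ¬forward_summons is obligatory.

Obligatory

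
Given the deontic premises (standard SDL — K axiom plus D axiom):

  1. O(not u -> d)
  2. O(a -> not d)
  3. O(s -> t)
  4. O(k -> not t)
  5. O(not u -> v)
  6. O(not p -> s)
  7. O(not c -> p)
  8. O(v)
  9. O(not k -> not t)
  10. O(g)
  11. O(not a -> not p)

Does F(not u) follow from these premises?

By case analysis on not k: premise 9 gives O(not k -> not t) and premise 4 gives O(k -> not t), so O(not t) either way.
Premise 3 is O(s -> t); contrapositively O(not t -> not s). Since O(not t) holds, K gives O(not s).
The contrapositive of premise 6 (O(not p -> s)) is O(not s -> p), and O(not s) is already established, so O(p).
The contrapositive of premise 11 (O(not a -> not p)) is O(p -> a), and O(p) is already established, so O(a).
Premise 2 is O(a -> not d); since O(a), deontic closure gives O(not d).
Premise 1 is O(not u -> d); contrapositively O(not d -> u). Since O(not d) holds, K gives O(u).
Premises 5, 7, 8, 10 do not contribute to this derivation.
So O(u) holds, i.e. F(not u). The claim follows.

Yes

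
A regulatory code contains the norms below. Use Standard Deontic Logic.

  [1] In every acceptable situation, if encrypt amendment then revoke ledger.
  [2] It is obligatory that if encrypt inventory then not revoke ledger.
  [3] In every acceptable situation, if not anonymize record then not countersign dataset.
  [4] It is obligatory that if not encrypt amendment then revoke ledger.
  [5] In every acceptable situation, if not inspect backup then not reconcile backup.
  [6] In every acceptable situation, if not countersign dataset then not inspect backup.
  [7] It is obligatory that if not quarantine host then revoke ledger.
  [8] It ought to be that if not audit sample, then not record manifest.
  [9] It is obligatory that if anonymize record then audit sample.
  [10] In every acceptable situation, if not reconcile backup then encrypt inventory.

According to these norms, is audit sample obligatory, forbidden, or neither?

Obligatory

Premises 1 and 4 are O(encrypt_amendment → revoke_ledger) and O(¬encrypt_amendment → revoke_ledger); every ideal world satisfies encrypt_amendment or ¬encrypt_amendment, so in either case revoke_ledger holds — hence O(revoke_ledger).
Premise 2, O(encrypt_inventory → ¬revoke_ledger), contraposes to O(revoke_ledger → ¬encrypt_inventory); with O(revoke_ledger) we get O(¬encrypt_inventory).
Premise 10, O(¬reconcile_backup → encrypt_inventory), contraposes to O(¬encrypt_inventory → reconcile_backup); with O(¬encrypt_inventory) we get O(reconcile_backup).
Premise 5, O(¬inspect_backup → ¬reconcile_backup), contraposes to O(reconcile_backup → inspect_backup); with O(reconcile_backup) we get O(inspect_backup).
The contrapositive of premise 6 (O(¬countersign_dataset → ¬inspect_backup)) is O(inspect_backup → countersign_dataset), and O(inspect_backup) is already established, so O(countersign_dataset).
The contrapositive of premise 3 (O(¬anonymize_record → ¬countersign_dataset)) is O(countersign_dataset → anonymize_record), and O(countersign_dataset) is already established, so O(anonymize_record).
Premise 9 is O(anonymize_record → audit_sample); since O(anonymize_record), deontic closure gives O(audit_sample).
Premises 7, 8 do not contribute to this derivation.
Hence audit_sample is obligatory.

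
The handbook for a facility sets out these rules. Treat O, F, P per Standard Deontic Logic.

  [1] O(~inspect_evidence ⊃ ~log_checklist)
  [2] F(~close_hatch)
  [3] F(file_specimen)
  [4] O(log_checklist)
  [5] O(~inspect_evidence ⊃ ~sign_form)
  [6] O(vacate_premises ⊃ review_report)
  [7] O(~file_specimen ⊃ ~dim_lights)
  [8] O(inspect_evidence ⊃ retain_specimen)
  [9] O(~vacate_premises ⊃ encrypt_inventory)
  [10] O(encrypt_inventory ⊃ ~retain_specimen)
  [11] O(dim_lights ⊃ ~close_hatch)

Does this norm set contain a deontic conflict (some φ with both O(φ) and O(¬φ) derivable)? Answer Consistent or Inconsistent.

Premise 11 is O(dim_lights ⊃ ~close_hatch), but O(dim_lights) is not derivable from the premises, so it does not yield O(~close_hatch).
So O(~close_hatch) is not derivable, and the apparent clash with O(close_hatch) does not arise.
A world satisfying every obligation exists (e.g. close_hatch=true, dim_lights=false, encrypt_inventory=false, file_specimen=false, inspect_evidence=true, log_checklist=true, retain_specimen=true, review_report=true, sign_form=false, vacate_premises=true); no atom is both obligatory and forbidden, so the set is consistent.

Consistent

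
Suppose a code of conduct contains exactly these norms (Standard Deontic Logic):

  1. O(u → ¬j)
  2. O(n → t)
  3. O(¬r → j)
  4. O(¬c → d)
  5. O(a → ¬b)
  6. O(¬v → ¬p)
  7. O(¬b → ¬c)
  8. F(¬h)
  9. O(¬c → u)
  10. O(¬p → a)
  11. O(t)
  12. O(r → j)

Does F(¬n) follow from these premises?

Premise 2 is O(n → t); even if O(t) held, inferring O(n) would be affirming the consequent — invalid.
No other premise forces O(n). An ideal world satisfying every premise can still have ¬n true, so F(¬n) is not derivable.

No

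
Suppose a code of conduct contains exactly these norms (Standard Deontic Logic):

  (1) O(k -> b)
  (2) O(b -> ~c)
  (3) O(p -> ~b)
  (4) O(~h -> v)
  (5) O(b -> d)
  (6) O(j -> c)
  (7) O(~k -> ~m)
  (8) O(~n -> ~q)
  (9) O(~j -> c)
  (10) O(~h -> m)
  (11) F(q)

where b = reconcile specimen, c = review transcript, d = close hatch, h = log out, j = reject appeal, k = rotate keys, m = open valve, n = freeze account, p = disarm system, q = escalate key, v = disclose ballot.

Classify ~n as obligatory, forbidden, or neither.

Premise 8 is O(~n -> ~q); even if O(~q) held, inferring O(~n) would be affirming the consequent — invalid.
No premise or chain of K-axiom applications forces O(~n), and none forces O(n). So ~n is neither obligatory nor forbidden under these norms.

Neither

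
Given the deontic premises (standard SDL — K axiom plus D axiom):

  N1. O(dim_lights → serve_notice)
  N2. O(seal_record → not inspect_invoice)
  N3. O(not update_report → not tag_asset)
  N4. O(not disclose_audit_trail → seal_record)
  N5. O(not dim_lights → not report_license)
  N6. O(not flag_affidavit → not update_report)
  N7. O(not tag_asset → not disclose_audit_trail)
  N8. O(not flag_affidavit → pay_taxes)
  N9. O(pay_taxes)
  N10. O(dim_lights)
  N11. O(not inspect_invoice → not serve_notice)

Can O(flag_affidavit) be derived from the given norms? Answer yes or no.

Premise 10 states O(dim_lights) outright.
Premise 1 is O(dim_lights → serve_notice); since O(dim_lights), deontic closure gives O(serve_notice).
The contrapositive of premise 11 (O(not inspect_invoice → not serve_notice)) is O(serve_notice → inspect_invoice), and O(serve_notice) is already established, so O(inspect_invoice).
Premise 2, O(seal_record → not inspect_invoice), contraposes to O(inspect_invoice → not seal_record); with O(inspect_invoice) we get O(not seal_record).
Premise 4, O(not disclose_audit_trail → seal_record), contraposes to O(not seal_record → disclose_audit_trail); with O(not seal_record) we get O(disclose_audit_trail).
The contrapositive of premise 7 (O(not tag_asset → not disclose_audit_trail)) is O(disclose_audit_trail → tag_asset), and O(disclose_audit_trail) is already established, so O(tag_asset).
Premise 3, O(not update_report → not tag_asset), contraposes to O(tag_asset → update_report); with O(tag_asset) we get O(update_report).
Premise 6 is O(not flag_affidavit → not update_report); contrapositively O(update_report → flag_affidavit). Since O(update_report) holds, K gives O(flag_affidavit).
Premises 5, 8, 9 do not contribute to this derivation.
So O(flag_affidavit) follows.

Yes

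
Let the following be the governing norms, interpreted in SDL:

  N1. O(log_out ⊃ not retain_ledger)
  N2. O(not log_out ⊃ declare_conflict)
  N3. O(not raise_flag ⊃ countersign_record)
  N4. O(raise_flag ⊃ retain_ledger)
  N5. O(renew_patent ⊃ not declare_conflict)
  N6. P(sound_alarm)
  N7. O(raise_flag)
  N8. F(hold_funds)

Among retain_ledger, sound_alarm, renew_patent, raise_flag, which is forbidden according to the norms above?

Premise 7 states O(raise_flag) outright.
Applying K to premise 4 (O(raise_flag ⊃ retain_ledger)) and O(raise_flag) yields O(retain_ledger).
Premise 1, O(log_out ⊃ not retain_ledger), contraposes to O(retain_ledger ⊃ not log_out); with O(retain_ledger) we get O(not log_out).
Applying K to premise 2 (O(not log_out ⊃ declare_conflict)) and O(not log_out) yields O(declare_conflict).
Premise 5 is O(renew_patent ⊃ not declare_conflict); contrapositively O(declare_conflict ⊃ not renew_patent). Since O(declare_conflict) holds, K gives O(not renew_patent).
So O(not renew_patent) holds, i.e. renew_patent is forbidden. None of the other listed options is forbidden under the premises.

renew_patent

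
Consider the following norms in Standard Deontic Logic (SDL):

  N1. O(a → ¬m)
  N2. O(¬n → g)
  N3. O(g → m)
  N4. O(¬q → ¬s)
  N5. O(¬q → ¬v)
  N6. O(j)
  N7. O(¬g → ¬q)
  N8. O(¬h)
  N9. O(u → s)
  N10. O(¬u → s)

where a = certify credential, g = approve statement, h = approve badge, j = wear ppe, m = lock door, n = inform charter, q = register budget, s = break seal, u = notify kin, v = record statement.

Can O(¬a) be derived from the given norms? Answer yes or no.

Premises 9 and 10 are O(u → s) and O(¬u → s); every ideal world satisfies u or ¬u, so in either case s holds — hence O(s).
Premise 4, O(¬q → ¬s), contraposes to O(s → q); with O(s) we get O(q).
The contrapositive of premise 7 (O(¬g → ¬q)) is O(q → g), and O(q) is already established, so O(g).
From O(g) and premise 3, O(g → m), we obtain O(m).
The contrapositive of premise 1 (O(a → ¬m)) is O(m → ¬a), and O(m) is already established, so O(¬a).
Premises 2, 5, 6, 8 do not contribute to this derivation.
So O(¬a) follows.

Yes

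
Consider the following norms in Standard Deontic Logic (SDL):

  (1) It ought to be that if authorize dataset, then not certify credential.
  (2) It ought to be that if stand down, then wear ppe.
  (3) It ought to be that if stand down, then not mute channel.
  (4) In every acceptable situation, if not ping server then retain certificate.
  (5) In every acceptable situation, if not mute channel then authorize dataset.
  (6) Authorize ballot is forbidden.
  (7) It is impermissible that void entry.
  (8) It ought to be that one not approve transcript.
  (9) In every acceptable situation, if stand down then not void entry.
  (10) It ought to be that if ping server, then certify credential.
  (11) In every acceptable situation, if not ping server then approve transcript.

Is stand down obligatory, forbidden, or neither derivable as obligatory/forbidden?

Forbidden

From premise 8 we have O(¬approve_transcript).
Premise 11, O(¬ping_server → approve_transcript), contraposes to O(¬approve_transcript → ping_server); with O(¬approve_transcript) we get O(ping_server).
Applying K to premise 10 (O(ping_server → certify_credential)) and O(ping_server) yields O(certify_credential).
Premise 1 is O(authorize_dataset → ¬certify_credential); contrapositively O(certify_credential → ¬authorize_dataset). Since O(certify_credential) holds, K gives O(¬authorize_dataset).
Premise 5 is O(¬mute_channel → authorize_dataset); contrapositively O(¬authorize_dataset → mute_channel). Since O(¬authorize_dataset) holds, K gives O(mute_channel).
Premise 3 is O(stand_down → ¬mute_channel); contrapositively O(mute_channel → ¬stand_down). Since O(mute_channel) holds, K gives O(¬stand_down).
Premises 2, 4, 6, 7, 9 do not contribute to this derivation.
Thus O(¬stand_down), which is F(stand_down): stand_down is forbidden.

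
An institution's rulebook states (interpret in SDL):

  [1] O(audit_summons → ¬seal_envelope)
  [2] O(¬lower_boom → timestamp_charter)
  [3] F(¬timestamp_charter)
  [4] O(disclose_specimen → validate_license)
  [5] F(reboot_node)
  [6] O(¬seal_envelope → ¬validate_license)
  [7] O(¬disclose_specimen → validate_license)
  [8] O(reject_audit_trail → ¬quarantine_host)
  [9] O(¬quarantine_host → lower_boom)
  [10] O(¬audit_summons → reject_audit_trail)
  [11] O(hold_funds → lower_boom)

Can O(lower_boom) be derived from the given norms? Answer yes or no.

Premises 7 and 4 cover both cases: O(¬disclose_specimen → validate_license) and O(disclose_specimen → validate_license). Since ¬disclose_specimen ∨ disclose_specimen is a tautology, O(validate_license) follows.
The contrapositive of premise 6 (O(¬seal_envelope → ¬validate_license)) is O(validate_license → seal_envelope), and O(validate_license) is already established, so O(seal_envelope).
Premise 1, O(audit_summons → ¬seal_envelope), contraposes to O(seal_envelope → ¬audit_summons); with O(seal_envelope) we get O(¬audit_summons).
Applying K to premise 10 (O(¬audit_summons → reject_audit_trail)) and O(¬audit_summons) yields O(reject_audit_trail).
From O(reject_audit_trail) and premise 8, O(reject_audit_trail → ¬quarantine_host), we obtain O(¬quarantine_host).
Applying K to premise 9 (O(¬quarantine_host → lower_boom)) and O(¬quarantine_host) yields O(lower_boom).
Premises 2, 3, 5, 11 do not contribute to this derivation.
So O(lower_boom) follows.

Yes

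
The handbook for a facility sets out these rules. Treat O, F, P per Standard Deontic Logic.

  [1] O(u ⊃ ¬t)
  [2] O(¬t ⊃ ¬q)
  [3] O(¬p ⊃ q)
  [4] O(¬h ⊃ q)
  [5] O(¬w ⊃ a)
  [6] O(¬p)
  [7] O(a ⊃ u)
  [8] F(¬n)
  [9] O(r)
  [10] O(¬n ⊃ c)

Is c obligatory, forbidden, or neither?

Premise 10 is O(¬n ⊃ c), but O(¬n) is not derivable from the premises, so it does not yield O(c).
No premise or chain of K-axiom applications forces O(c), and none forces O(¬c). So c is neither obligatory nor forbidden under these norms.

Neither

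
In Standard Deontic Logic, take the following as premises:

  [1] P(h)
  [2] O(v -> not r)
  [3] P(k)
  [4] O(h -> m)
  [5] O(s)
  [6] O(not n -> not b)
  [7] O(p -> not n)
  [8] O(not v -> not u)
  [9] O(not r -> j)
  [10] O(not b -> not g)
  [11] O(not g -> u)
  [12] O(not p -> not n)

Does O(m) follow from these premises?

No

Premise 4 is O(h -> m), but O(h) is not derivable from the premises (the permission P(h) asserts only not O(not h), not O(h)), so it does not yield O(m).
No other premise forces O(m). An ideal world satisfying every premise can still have m false, so O(m) is not derivable.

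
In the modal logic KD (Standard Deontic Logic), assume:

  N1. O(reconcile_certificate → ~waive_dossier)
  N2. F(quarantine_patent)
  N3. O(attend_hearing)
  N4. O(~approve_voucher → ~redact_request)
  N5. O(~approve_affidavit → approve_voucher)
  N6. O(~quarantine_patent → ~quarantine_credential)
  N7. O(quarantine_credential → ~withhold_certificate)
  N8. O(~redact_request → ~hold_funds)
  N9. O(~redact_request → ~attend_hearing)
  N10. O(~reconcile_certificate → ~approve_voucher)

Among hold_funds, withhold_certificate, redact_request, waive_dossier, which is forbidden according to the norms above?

waive_dossier

Premise 3 states O(attend_hearing) outright.
The contrapositive of premise 9 (O(~redact_request → ~attend_hearing)) is O(attend_hearing → redact_request), and O(attend_hearing) is already established, so O(redact_request).
Premise 4 is O(~approve_voucher → ~redact_request); contrapositively O(redact_request → approve_voucher). Since O(redact_request) holds, K gives O(approve_voucher).
Premise 10 is O(~reconcile_certificate → ~approve_voucher); contrapositively O(approve_voucher → reconcile_certificate). Since O(approve_voucher) holds, K gives O(reconcile_certificate).
From O(reconcile_certificate) and premise 1, O(reconcile_certificate → ~waive_dossier), we obtain O(~waive_dossier).
So O(~waive_dossier) holds, i.e. waive_dossier is forbidden. None of the other listed options is forbidden under the premises.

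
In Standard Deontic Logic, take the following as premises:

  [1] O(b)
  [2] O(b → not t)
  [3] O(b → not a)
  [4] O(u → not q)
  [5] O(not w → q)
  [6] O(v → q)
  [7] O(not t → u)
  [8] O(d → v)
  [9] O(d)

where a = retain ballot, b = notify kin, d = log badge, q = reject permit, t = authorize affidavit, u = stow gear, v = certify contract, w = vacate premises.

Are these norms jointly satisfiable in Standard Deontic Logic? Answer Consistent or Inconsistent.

Premise 9 states O(d) outright.
Premise 8 is O(d → v); since O(d), deontic closure gives O(v).
With premise 6, O(v → q), the K-axiom yields O(q).
The contrapositive of premise 4 (O(u → not q)) is O(q → not u), and O(q) is already established, so O(not u).
Premise 7, O(not t → u), contraposes to O(not u → t); with O(not u) we get O(t).
The contrapositive of premise 2 (O(b → not t)) is O(t → not b), and O(t) is already established, so O(not b).
However, premise 1 gives O(b).
We now have both O(not b) and O(b) — b is simultaneously obligatory and forbidden, violating the D-axiom.

Inconsistent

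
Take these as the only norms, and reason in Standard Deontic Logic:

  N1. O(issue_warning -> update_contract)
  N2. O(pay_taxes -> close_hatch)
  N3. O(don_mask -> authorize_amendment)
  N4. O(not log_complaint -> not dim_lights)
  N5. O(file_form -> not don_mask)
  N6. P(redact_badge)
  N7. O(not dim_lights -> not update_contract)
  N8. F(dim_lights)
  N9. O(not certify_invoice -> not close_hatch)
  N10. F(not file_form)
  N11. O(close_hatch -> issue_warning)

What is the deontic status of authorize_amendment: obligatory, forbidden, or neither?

Neither

Premise 3 is O(don_mask -> authorize_amendment), but O(don_mask) is not derivable from the premises, so it does not yield O(authorize_amendment).
No premise or chain of K-axiom applications forces O(authorize_amendment), and none forces O(not authorize_amendment). So authorize_amendment is neither obligatory nor forbidden under these norms.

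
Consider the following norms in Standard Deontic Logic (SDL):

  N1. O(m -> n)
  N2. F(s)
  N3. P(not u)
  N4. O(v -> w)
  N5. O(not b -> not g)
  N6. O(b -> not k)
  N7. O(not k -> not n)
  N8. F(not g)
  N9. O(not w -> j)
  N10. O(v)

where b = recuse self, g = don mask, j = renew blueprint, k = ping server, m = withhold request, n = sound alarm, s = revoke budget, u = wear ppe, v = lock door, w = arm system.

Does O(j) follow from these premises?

No

Premise 9 is O(not w -> j), but O(not w) is not derivable from the premises, so it does not yield O(j).
No other premise forces O(j). An ideal world satisfying every premise can still have j false, so O(j) is not derivable.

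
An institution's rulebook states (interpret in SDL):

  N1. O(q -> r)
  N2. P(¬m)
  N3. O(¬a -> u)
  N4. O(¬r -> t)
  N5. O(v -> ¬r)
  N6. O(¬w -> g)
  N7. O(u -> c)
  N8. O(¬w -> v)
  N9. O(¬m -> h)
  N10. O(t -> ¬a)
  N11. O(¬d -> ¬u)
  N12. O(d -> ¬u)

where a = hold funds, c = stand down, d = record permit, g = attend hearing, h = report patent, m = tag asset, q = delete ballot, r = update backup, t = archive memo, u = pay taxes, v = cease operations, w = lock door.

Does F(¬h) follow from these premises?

Premise 9 is O(¬m -> h), but O(¬m) is not derivable from the premises (the permission P(¬m) asserts only ¬O(m), not O(¬m)), so it does not yield O(h).
No other premise forces O(h). An ideal world satisfying every premise can still have ¬h true, so F(¬h) is not derivable.

No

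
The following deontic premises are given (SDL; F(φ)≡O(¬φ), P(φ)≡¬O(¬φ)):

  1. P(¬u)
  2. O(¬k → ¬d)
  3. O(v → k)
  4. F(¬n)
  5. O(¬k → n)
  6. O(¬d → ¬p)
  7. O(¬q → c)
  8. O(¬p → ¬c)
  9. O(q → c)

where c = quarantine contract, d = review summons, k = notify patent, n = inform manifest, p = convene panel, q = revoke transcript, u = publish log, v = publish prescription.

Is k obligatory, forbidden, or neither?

Obligatory

Premises 9 and 7 are O(q → c) and O(¬q → c); every ideal world satisfies q or ¬q, so in either case c holds — hence O(c).
Premise 8, O(¬p → ¬c), contraposes to O(c → p); with O(c) we get O(p).
Premise 6 is O(¬d → ¬p); contrapositively O(p → d). Since O(p) holds, K gives O(d).
Premise 2 is O(¬k → ¬d); contrapositively O(d → k). Since O(d) holds, K gives O(k).
Premises 1, 3, 4, 5 do not contribute to this derivation.
Hence k is obligatory.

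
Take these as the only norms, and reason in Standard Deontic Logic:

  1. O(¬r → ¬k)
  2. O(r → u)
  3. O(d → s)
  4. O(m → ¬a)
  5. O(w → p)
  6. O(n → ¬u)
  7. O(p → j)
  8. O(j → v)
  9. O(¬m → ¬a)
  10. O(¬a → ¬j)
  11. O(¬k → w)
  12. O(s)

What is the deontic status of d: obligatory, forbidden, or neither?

Neither

Premise 3 is O(d → s); even if O(s) held, inferring O(d) would be affirming the consequent — invalid.
No premise or chain of K-axiom applications forces O(d), and none forces O(¬d). So d is neither obligatory nor forbidden under these norms.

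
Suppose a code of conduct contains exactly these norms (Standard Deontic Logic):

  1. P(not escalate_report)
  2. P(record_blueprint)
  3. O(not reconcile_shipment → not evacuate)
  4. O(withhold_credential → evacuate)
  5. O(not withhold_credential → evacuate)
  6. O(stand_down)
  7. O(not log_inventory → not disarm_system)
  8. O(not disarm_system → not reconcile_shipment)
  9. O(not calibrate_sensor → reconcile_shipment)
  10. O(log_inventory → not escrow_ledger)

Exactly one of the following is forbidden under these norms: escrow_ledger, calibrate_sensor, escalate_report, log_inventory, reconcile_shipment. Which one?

escrow_ledger

Premises 5 and 4 are O(not withhold_credential → evacuate) and O(withhold_credential → evacuate); every ideal world satisfies not withhold_credential or withhold_credential, so in either case evacuate holds — hence O(evacuate).
The contrapositive of premise 3 (O(not reconcile_shipment → not evacuate)) is O(evacuate → reconcile_shipment), and O(evacuate) is already established, so O(reconcile_shipment).
Premise 8, O(not disarm_system → not reconcile_shipment), contraposes to O(reconcile_shipment → disarm_system); with O(reconcile_shipment) we get O(disarm_system).
The contrapositive of premise 7 (O(not log_inventory → not disarm_system)) is O(disarm_system → log_inventory), and O(disarm_system) is already established, so O(log_inventory).
With premise 10, O(log_inventory → not escrow_ledger), the K-axiom yields O(not escrow_ledger).
So O(not escrow_ledger) holds, i.e. escrow_ledger is forbidden. None of the other listed options is forbidden under the premises.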